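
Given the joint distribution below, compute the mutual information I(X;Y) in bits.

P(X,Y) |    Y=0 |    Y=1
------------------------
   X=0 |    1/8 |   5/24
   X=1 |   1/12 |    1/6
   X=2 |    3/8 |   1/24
0.2367 bits

Mutual information: I(X;Y) = H(X) + H(Y) - H(X,Y)

Marginals:
P(X) = (1/3, 1/4, 5/12), H(X) = 1.5546 bits
P(Y) = (7/12, 5/12), H(Y) = 0.9799 bits

Joint entropy: H(X,Y) = 2.2977 bits

I(X;Y) = 1.5546 + 0.9799 - 2.2977 = 0.2367 bits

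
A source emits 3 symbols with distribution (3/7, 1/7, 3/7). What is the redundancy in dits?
0.0410 dits

Redundancy measures how far a source is from maximum entropy:
R = H_max - H(X)

Maximum entropy for 3 symbols: H_max = log_10(3) = 0.4771 dits
Actual entropy: H(X) = 0.4361 dits
Redundancy: R = 0.4771 - 0.4361 = 0.0410 dits

This redundancy represents potential for compression: the source could be compressed by 0.0410 dits per symbol.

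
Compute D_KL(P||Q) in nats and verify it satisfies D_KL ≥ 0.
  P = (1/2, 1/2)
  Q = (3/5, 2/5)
0.0204 nats

KL divergence satisfies the Gibbs inequality: D_KL(P||Q) ≥ 0 for all distributions P, Q.

D_KL(P||Q) = Σ p(x) log(p(x)/q(x))
Term by term:
  x=0: 1/2 × log_e[(1/2)/(3/5)] = -0.0912
  x=1: 1/2 × log_e[(1/2)/(2/5)] = 0.1116
D_KL(P||Q) = 0.0204 nats

D_KL(P||Q) = 0.0204 ≥ 0 ✓

This non-negativity is a fundamental property: relative entropy cannot be negative because it measures how different Q is from P.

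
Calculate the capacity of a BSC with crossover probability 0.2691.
0.1598 bits

For a binary symmetric channel (BSC) with error probability p:
Capacity C = 1 - H(p) bits per symbol

where H(p) = -p log₂(p) - (1-p) log₂(1-p) is the binary entropy function.

H(0.2691) = 0.8402 bits
C = 1 - 0.8402 = 0.1598 bits per symbol

This means we can reliably transmit up to 0.1598 bits of information per channel use.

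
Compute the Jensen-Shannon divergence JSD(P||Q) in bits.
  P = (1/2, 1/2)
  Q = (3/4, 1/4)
0.0488 bits

Jensen-Shannon divergence is:
JSD(P||Q) = 0.5 × D_KL(P||M) + 0.5 × D_KL(Q||M)
where M = 0.5 × (P + Q) is the mixture distribution.

M = 0.5 × (1/2, 1/2) + 0.5 × (3/4, 1/4) = (5/8, 3/8)

D_KL(P||M) = 0.0466 bits
D_KL(Q||M) = 0.0510 bits

JSD(P||Q) = 0.5 × 0.0466 + 0.5 × 0.0510 = 0.0488 bits

Unlike KL divergence, JSD is symmetric and bounded: 0 ≤ JSD ≤ log(2).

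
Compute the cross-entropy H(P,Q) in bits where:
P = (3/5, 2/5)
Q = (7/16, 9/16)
1.0476 bits

Cross-entropy: H(P,Q) = -Σ p(x) log q(x)

Alternatively: H(P,Q) = H(P) + D_KL(P||Q)
H(P) = 0.9710 bits
D_KL(P||Q) = 0.0767 bits

H(P,Q) = 0.9710 + 0.0767 = 1.0476 bits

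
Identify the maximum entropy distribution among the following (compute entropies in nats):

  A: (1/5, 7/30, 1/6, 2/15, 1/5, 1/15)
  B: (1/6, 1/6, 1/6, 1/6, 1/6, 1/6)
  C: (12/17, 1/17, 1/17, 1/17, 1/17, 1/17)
B

For a discrete distribution over n outcomes, entropy is maximized by the uniform distribution.

Computing entropies:
H(A) = 1.7312 nats
H(B) = 1.7918 nats
H(C) = 1.0792 nats

The uniform distribution (where all probabilities equal 1/6) achieves the maximum entropy of log_e(6) = 1.7918 nats.

Distribution B has the highest entropy.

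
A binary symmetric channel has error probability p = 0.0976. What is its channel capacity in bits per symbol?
0.5387 bits

For a binary symmetric channel (BSC) with error probability p:
Capacity C = 1 - H(p) bits per symbol

where H(p) = -p log₂(p) - (1-p) log₂(1-p) is the binary entropy function.

H(0.0976) = 0.4613 bits
C = 1 - 0.4613 = 0.5387 bits per symbol

This means we can reliably transmit up to 0.5387 bits of information per channel use.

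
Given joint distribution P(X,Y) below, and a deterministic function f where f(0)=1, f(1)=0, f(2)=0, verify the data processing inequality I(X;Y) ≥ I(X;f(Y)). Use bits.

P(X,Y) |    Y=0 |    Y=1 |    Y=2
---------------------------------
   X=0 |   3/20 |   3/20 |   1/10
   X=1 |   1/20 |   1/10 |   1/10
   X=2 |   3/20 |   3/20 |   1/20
I(X;Y) = 0.0468, I(X;f(Y)) = 0.0270, inequality holds: 0.0468 ≥ 0.0270

Data Processing Inequality: For any Markov chain X → Y → Z, we have I(X;Y) ≥ I(X;Z).

Here Z = f(Y) is a deterministic function of Y, forming X → Y → Z.

Original I(X;Y) = 0.0468 bits

After applying f:
P(X,Z) where Z=f(Y):
- P(X,Z=0) = P(X,Y=1) + P(X,Y=2)
- P(X,Z=1) = P(X,Y=0)

I(X;Z) = I(X;f(Y)) = 0.0270 bits

Verification: 0.0468 ≥ 0.0270 ✓

Information cannot be created by processing; the function f can only lose information about X.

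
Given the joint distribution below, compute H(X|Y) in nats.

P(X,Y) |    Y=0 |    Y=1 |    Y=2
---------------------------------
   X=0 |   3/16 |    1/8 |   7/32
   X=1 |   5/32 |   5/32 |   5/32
0.6848 nats

Using the chain rule: H(X|Y) = H(X,Y) - H(Y)

First, compute H(X,Y) = 1.7764 nats

Marginal P(Y) = (11/32, 9/32, 3/8)
H(Y) = 1.0916 nats

H(X|Y) = H(X,Y) - H(Y) = 1.7764 - 1.0916 = 0.6848 nats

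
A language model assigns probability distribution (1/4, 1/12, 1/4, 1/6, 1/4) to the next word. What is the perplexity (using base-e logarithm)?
4.6900

Perplexity is e^H (or exp(H) for natural log).

First, H = -Σ p log p = 1.5454 nats
Perplexity = e^1.5454 = 4.6900

Interpretation: The model's uncertainty is equivalent to choosing uniformly among 4.7 options.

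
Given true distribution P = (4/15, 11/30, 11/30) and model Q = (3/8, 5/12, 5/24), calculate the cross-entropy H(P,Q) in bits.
1.6702 bits

Cross-entropy: H(P,Q) = -Σ p(x) log q(x)

Alternatively: H(P,Q) = H(P) + D_KL(P||Q)
H(P) = 1.5700 bits
D_KL(P||Q) = 0.1003 bits

H(P,Q) = 1.5700 + 0.1003 = 1.6702 bits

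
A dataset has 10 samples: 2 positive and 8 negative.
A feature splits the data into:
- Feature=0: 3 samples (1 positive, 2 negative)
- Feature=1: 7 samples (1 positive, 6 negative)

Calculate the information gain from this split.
0.0323 bits

Information Gain = H(Y) - H(Y|Feature)

Before split:
P(positive) = 2/10 = 0.2000
H(Y) = 0.7219 bits

After split:
Feature=0: H = 0.9183 bits (weight = 3/10)
Feature=1: H = 0.5917 bits (weight = 7/10)
H(Y|Feature) = (3/10)×0.9183 + (7/10)×0.5917 = 0.6897 bits

Information Gain = 0.7219 - 0.6897 = 0.0323 bits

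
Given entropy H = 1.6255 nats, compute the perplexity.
5.0810

Perplexity is e^H (or exp(H) for natural log).

H = 1.6255 nats
Perplexity = e^1.6255 = 5.0810

Interpretation: The model's uncertainty is equivalent to choosing uniformly among 5.1 options.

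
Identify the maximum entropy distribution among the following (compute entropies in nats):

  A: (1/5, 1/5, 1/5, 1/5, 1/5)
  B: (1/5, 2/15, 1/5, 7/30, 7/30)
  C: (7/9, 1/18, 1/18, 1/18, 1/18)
A

For a discrete distribution over n outcomes, entropy is maximized by the uniform distribution.

Computing entropies:
H(A) = 1.6094 nats
H(B) = 1.5916 nats
H(C) = 0.8378 nats

The uniform distribution (where all probabilities equal 1/5) achieves the maximum entropy of log_e(5) = 1.6094 nats.

Distribution A has the highest entropy.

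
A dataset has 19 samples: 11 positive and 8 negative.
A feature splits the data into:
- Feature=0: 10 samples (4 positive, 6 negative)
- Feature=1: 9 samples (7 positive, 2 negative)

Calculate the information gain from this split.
0.1089 bits

Information Gain = H(Y) - H(Y|Feature)

Before split:
P(positive) = 11/19 = 0.5789
H(Y) = 0.9819 bits

After split:
Feature=0: H = 0.9710 bits (weight = 10/19)
Feature=1: H = 0.7642 bits (weight = 9/19)
H(Y|Feature) = (10/19)×0.9710 + (9/19)×0.7642 = 0.8730 bits

Information Gain = 0.9819 - 0.8730 = 0.1089 bits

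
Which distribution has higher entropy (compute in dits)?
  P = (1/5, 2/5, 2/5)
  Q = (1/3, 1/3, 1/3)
Q

Computing entropies in dits:
H(P) = 0.4581
H(Q) = 0.4771

Distribution Q has higher entropy.

Intuition: The distribution closer to uniform (more spread out) has higher entropy.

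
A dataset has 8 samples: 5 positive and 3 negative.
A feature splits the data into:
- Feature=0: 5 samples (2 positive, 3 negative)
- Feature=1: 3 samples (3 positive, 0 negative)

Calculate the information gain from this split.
0.3476 bits

Information Gain = H(Y) - H(Y|Feature)

Before split:
P(positive) = 5/8 = 0.6250
H(Y) = 0.9544 bits

After split:
Feature=0: H = 0.9710 bits (weight = 5/8)
Feature=1: H = 0.0000 bits (weight = 3/8)
H(Y|Feature) = (5/8)×0.9710 + (3/8)×0.0000 = 0.6068 bits

Information Gain = 0.9544 - 0.6068 = 0.3476 bits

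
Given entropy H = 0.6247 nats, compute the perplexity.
1.8677

Perplexity is e^H (or exp(H) for natural log).

H = 0.6247 nats
Perplexity = e^0.6247 = 1.8677

Interpretation: The model's uncertainty is equivalent to choosing uniformly among 1.9 options.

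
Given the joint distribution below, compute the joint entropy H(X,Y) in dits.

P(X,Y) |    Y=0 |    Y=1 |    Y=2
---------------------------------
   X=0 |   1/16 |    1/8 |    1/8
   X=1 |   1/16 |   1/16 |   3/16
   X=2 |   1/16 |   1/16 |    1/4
0.8889 dits

Joint entropy is H(X,Y) = -Σ_{x,y} p(x,y) log p(x,y).

Summing over all non-zero entries:
H(X,Y) = -[1/16·log_10(1/16) + 1/8·log_10(1/8) + 1/8·log_10(1/8) + 1/16·log_10(1/16) + 1/16·log_10(1/16) + 3/16·log_10(3/16) + 1/16·log_10(1/16) + 1/16·log_10(1/16) + 1/4·log_10(1/4)]
H(X,Y) = 0.8889 dits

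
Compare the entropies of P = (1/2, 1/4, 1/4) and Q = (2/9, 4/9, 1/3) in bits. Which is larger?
Q

Computing entropies in bits:
H(P) = 1.5000
H(Q) = 1.5305

Distribution Q has higher entropy.

Intuition: The distribution closer to uniform (more spread out) has higher entropy.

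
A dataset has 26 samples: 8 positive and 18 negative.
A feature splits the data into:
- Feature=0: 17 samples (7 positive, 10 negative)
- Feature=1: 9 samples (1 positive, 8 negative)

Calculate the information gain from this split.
0.0772 bits

Information Gain = H(Y) - H(Y|Feature)

Before split:
P(positive) = 8/26 = 0.3077
H(Y) = 0.8905 bits

After split:
Feature=0: H = 0.9774 bits (weight = 17/26)
Feature=1: H = 0.5033 bits (weight = 9/26)
H(Y|Feature) = (17/26)×0.9774 + (9/26)×0.5033 = 0.8133 bits

Information Gain = 0.8905 - 0.8133 = 0.0772 bits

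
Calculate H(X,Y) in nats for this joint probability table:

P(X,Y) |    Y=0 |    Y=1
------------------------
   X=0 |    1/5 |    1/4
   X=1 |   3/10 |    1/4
1.3762 nats

Joint entropy is H(X,Y) = -Σ_{x,y} p(x,y) log p(x,y).

Summing over all non-zero entries:
H(X,Y) = -[1/5·log_e(1/5) + 1/4·log_e(1/4) + 3/10·log_e(3/10) + 1/4·log_e(1/4)]
H(X,Y) = 1.3762 nats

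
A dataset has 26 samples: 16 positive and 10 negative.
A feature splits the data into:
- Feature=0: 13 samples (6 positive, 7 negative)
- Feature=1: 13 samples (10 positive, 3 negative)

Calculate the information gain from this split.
0.0737 bits

Information Gain = H(Y) - H(Y|Feature)

Before split:
P(positive) = 16/26 = 0.6154
H(Y) = 0.9612 bits

After split:
Feature=0: H = 0.9957 bits (weight = 13/26)
Feature=1: H = 0.7793 bits (weight = 13/26)
H(Y|Feature) = (13/26)×0.9957 + (13/26)×0.7793 = 0.8875 bits

Information Gain = 0.9612 - 0.8875 = 0.0737 bits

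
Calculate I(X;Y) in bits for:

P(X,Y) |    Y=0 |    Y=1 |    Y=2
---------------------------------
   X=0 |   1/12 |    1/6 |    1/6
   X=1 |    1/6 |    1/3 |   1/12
0.0616 bits

Mutual information: I(X;Y) = H(X) + H(Y) - H(X,Y)

Marginals:
P(X) = (5/12, 7/12), H(X) = 0.9799 bits
P(Y) = (1/4, 1/2, 1/4), H(Y) = 1.5000 bits

Joint entropy: H(X,Y) = 2.4183 bits

I(X;Y) = 0.9799 + 1.5000 - 2.4183 = 0.0616 bits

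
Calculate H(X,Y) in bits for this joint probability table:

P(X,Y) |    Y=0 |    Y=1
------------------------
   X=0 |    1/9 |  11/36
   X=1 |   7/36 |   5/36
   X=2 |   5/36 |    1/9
2.4776 bits

Joint entropy is H(X,Y) = -Σ_{x,y} p(x,y) log p(x,y).

Summing over all non-zero entries:
H(X,Y) = -[1/9·log_2(1/9) + 11/36·log_2(11/36) + 7/36·log_2(7/36) + 5/36·log_2(5/36) + 5/36·log_2(5/36) + 1/9·log_2(1/9)]
H(X,Y) = 2.4776 bits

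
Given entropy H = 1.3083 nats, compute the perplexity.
3.6999

Perplexity is e^H (or exp(H) for natural log).

H = 1.3083 nats
Perplexity = e^1.3083 = 3.6999

Interpretation: The model's uncertainty is equivalent to choosing uniformly among 3.7 options.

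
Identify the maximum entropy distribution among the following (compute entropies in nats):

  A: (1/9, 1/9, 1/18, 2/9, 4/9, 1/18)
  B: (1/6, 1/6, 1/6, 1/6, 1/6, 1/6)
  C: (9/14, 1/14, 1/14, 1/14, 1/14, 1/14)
B

For a discrete distribution over n outcomes, entropy is maximized by the uniform distribution.

Computing entropies:
H(A) = 1.5041 nats
H(B) = 1.7918 nats
H(C) = 1.2266 nats

The uniform distribution (where all probabilities equal 1/6) achieves the maximum entropy of log_e(6) = 1.7918 nats.

Distribution B has the highest entropy.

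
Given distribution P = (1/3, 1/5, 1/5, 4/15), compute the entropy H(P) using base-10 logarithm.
0.5917 dits

Shannon entropy is H(X) = -Σ p(x) log p(x).

For P = (1/3, 1/5, 1/5, 4/15):
H = -1/3 × log_10(1/3) -1/5 × log_10(1/5) -1/5 × log_10(1/5) -4/15 × log_10(4/15)
H = 0.5917 dits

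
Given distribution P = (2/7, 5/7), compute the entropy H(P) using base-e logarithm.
0.5983 nats

Shannon entropy is H(X) = -Σ p(x) log p(x).

For P = (2/7, 5/7):
H = -2/7 × log_e(2/7) -5/7 × log_e(5/7)
H = 0.5983 nats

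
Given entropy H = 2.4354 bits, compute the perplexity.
5.4091

Perplexity is 2^H (or exp(H) for natural log).

H = 2.4354 bits
Perplexity = 2^2.4354 = 5.4091

Interpretation: The model's uncertainty is equivalent to choosing uniformly among 5.4 options.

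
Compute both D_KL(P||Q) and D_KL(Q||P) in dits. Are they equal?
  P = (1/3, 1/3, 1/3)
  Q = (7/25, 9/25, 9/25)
D_KL(P||Q) = 0.0030, D_KL(Q||P) = 0.0029

KL divergence is not symmetric: D_KL(P||Q) ≠ D_KL(Q||P) in general.

D_KL(P||Q) = 0.0030 dits
D_KL(Q||P) = 0.0029 dits

No, they are not equal!

This asymmetry is why KL divergence is not a true distance metric.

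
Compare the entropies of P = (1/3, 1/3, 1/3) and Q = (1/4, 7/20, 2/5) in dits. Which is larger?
P

Computing entropies in dits:
H(P) = 0.4771
H(Q) = 0.4693

Distribution P has higher entropy.

Intuition: The distribution closer to uniform (more spread out) has higher entropy.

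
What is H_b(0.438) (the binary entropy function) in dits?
0.2977 dits

The binary entropy function is:
H(p) = -p log(p) - (1-p) log(1-p)

H(0.438) = -0.438 × log_10(0.438) - 0.562 × log_10(0.562)
H(0.438) = 0.2977 dits

Note: Binary entropy is maximized at p=0.5 (H=1 bit) and minimized at p=0 or p=1 (H=0).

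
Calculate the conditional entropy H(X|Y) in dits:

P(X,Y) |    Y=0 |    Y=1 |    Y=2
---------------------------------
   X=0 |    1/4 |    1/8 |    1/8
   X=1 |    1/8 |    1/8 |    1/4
0.2826 dits

Using the chain rule: H(X|Y) = H(X,Y) - H(Y)

First, compute H(X,Y) = 0.7526 dits

Marginal P(Y) = (3/8, 1/4, 3/8)
H(Y) = 0.4700 dits

H(X|Y) = H(X,Y) - H(Y) = 0.7526 - 0.4700 = 0.2826 dits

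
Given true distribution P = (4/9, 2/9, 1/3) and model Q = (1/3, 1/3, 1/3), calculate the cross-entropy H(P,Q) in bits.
1.5850 bits

Cross-entropy: H(P,Q) = -Σ p(x) log q(x)

Alternatively: H(P,Q) = H(P) + D_KL(P||Q)
H(P) = 1.5305 bits
D_KL(P||Q) = 0.0545 bits

H(P,Q) = 1.5305 + 0.0545 = 1.5850 bits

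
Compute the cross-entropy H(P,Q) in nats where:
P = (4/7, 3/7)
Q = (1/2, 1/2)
0.6931 nats

Cross-entropy: H(P,Q) = -Σ p(x) log q(x)

Alternatively: H(P,Q) = H(P) + D_KL(P||Q)
H(P) = 0.6829 nats
D_KL(P||Q) = 0.0102 nats

H(P,Q) = 0.6829 + 0.0102 = 0.6931 nats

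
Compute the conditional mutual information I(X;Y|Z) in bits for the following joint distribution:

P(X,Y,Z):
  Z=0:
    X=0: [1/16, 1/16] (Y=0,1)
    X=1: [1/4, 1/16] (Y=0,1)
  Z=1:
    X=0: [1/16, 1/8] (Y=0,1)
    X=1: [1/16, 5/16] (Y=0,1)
0.0409 bits

Conditional mutual information: I(X;Y|Z) = H(X|Z) + H(Y|Z) - H(X,Y|Z)

H(Z) = 0.9887
H(X,Z) = 1.8829 → H(X|Z) = 0.8942
H(Y,Z) = 1.7962 → H(Y|Z) = 0.8075
H(X,Y,Z) = 2.6494 → H(X,Y|Z) = 1.6607

I(X;Y|Z) = 0.8942 + 0.8075 - 1.6607 = 0.0409 bits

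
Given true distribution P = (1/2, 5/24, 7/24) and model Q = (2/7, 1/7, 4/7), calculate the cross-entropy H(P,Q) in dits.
0.5190 dits

Cross-entropy: H(P,Q) = -Σ p(x) log q(x)

Alternatively: H(P,Q) = H(P) + D_KL(P||Q)
H(P) = 0.4485 dits
D_KL(P||Q) = 0.0705 dits

H(P,Q) = 0.4485 + 0.0705 = 0.5190 dits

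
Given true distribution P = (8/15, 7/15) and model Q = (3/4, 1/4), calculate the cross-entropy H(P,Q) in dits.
0.3476 dits

Cross-entropy: H(P,Q) = -Σ p(x) log q(x)

Alternatively: H(P,Q) = H(P) + D_KL(P||Q)
H(P) = 0.3001 dits
D_KL(P||Q) = 0.0475 dits

H(P,Q) = 0.3001 + 0.0475 = 0.3476 dits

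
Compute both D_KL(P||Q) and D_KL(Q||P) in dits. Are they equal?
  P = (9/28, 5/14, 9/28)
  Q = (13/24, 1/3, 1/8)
D_KL(P||Q) = 0.0697, D_KL(Q||P) = 0.0615

KL divergence is not symmetric: D_KL(P||Q) ≠ D_KL(Q||P) in general.

D_KL(P||Q) = 0.0697 dits
D_KL(Q||P) = 0.0615 dits

No, they are not equal!

This asymmetry is why KL divergence is not a true distance metric.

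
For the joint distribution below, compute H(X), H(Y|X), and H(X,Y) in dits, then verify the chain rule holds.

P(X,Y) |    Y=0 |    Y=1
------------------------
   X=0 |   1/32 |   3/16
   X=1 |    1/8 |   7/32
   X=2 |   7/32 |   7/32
H(X,Y) = 0.7294, H(X) = 0.4609, H(Y|X) = 0.2685 (all in dits)

Chain rule: H(X,Y) = H(X) + H(Y|X)

Left side — joint entropy directly:
H(X,Y) = -Σ p(x,y) log p(x,y) = 0.7294 dits

Right side — compute H(Y|X) from the conditional distributions:
P(X) = (7/32, 11/32, 7/16), so H(X) = 0.4609 dits
H(Y|X) = Σ_x P(X=x) · H(Y|X=x):
  P(Y|X=0) = (1/7, 6/7), H(Y|X=0) = 0.1781, weight P(X=0) = 7/32
  P(Y|X=1) = (4/11, 7/11), H(Y|X=1) = 0.2847, weight P(X=1) = 11/32
  P(Y|X=2) = (1/2, 1/2), H(Y|X=2) = 0.3010, weight P(X=2) = 7/16
H(Y|X) = 0.2685 dits

H(X) + H(Y|X) = 0.4609 + 0.2685 = 0.7294 dits

Both sides equal 0.7294 dits. ✓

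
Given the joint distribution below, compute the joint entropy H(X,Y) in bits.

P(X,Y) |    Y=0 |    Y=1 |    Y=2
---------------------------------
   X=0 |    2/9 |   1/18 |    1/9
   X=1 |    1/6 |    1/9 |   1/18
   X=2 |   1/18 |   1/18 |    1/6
2.9749 bits

Joint entropy is H(X,Y) = -Σ_{x,y} p(x,y) log p(x,y).

Summing over all non-zero entries:
H(X,Y) = -[2/9·log_2(2/9) + 1/18·log_2(1/18) + 1/9·log_2(1/9) + 1/6·log_2(1/6) + 1/9·log_2(1/9) + 1/18·log_2(1/18) + 1/18·log_2(1/18) + 1/18·log_2(1/18) + 1/6·log_2(1/6)]
H(X,Y) = 2.9749 bits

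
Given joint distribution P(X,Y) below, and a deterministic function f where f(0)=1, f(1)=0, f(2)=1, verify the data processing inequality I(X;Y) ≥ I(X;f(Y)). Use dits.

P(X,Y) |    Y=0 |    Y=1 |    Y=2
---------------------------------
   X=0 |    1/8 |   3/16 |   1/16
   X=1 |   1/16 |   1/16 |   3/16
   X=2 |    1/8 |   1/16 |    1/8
I(X;Y) = 0.0386, I(X;f(Y)) = 0.0210, inequality holds: 0.0386 ≥ 0.0210

Data Processing Inequality: For any Markov chain X → Y → Z, we have I(X;Y) ≥ I(X;Z).

Here Z = f(Y) is a deterministic function of Y, forming X → Y → Z.

Original I(X;Y) = 0.0386 dits

After applying f:
P(X,Z) where Z=f(Y):
- P(X,Z=0) = P(X,Y=1)
- P(X,Z=1) = P(X,Y=0) + P(X,Y=2)

I(X;Z) = I(X;f(Y)) = 0.0210 dits

Verification: 0.0386 ≥ 0.0210 ✓

Information cannot be created by processing; the function f can only lose information about X.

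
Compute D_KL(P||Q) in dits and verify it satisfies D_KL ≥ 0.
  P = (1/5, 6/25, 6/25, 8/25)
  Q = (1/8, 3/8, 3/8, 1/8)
0.0784 dits

KL divergence satisfies the Gibbs inequality: D_KL(P||Q) ≥ 0 for all distributions P, Q.

D_KL(P||Q) = Σ p(x) log(p(x)/q(x))
Term by term:
  x=0: 1/5 × log_10[(1/5)/(1/8)] = 0.0408
  x=1: 6/25 × log_10[(6/25)/(3/8)] = -0.0465
  x=2: 6/25 × log_10[(6/25)/(3/8)] = -0.0465
  x=3: 8/25 × log_10[(8/25)/(1/8)] = 0.1306
D_KL(P||Q) = 0.0784 dits

D_KL(P||Q) = 0.0784 ≥ 0 ✓

This non-negativity is a fundamental property: relative entropy cannot be negative because it measures how different Q is from P.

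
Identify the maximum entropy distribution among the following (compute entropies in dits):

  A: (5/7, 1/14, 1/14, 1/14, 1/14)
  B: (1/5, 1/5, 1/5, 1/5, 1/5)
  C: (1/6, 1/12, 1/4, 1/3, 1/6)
B

For a discrete distribution over n outcomes, entropy is maximized by the uniform distribution.

Computing entropies:
H(A) = 0.4318 dits
H(B) = 0.6990 dits
H(C) = 0.6589 dits

The uniform distribution (where all probabilities equal 1/5) achieves the maximum entropy of log_10(5) = 0.6990 dits.

Distribution B has the highest entropy.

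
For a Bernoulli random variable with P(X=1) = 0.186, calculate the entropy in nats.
0.4804 nats

The binary entropy function is:
H(p) = -p log(p) - (1-p) log(1-p)

H(0.186) = -0.186 × log_e(0.186) - 0.814 × log_e(0.814)
H(0.186) = 0.4804 nats

Note: Binary entropy is maximized at p=0.5 (H=1 bit) and minimized at p=0 or p=1 (H=0).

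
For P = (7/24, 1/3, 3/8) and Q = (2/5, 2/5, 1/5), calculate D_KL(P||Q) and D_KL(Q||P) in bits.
D_KL(P||Q) = 0.1195, D_KL(Q||P) = 0.1061

KL divergence is not symmetric: D_KL(P||Q) ≠ D_KL(Q||P) in general.

D_KL(P||Q) = 0.1195 bits
D_KL(Q||P) = 0.1061 bits

No, they are not equal!

This asymmetry is why KL divergence is not a true distance metric.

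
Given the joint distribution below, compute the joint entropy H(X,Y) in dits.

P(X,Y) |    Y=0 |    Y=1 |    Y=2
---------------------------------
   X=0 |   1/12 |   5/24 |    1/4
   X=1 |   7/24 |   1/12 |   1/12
0.7183 dits

Joint entropy is H(X,Y) = -Σ_{x,y} p(x,y) log p(x,y).

Summing over all non-zero entries:
H(X,Y) = -[1/12·log_10(1/12) + 5/24·log_10(5/24) + 1/4·log_10(1/4) + 7/24·log_10(7/24) + 1/12·log_10(1/12) + 1/12·log_10(1/12)]
H(X,Y) = 0.7183 dits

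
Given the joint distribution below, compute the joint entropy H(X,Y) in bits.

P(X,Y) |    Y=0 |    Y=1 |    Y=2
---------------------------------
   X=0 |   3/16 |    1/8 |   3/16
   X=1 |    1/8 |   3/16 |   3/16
2.5613 bits

Joint entropy is H(X,Y) = -Σ_{x,y} p(x,y) log p(x,y).

Summing over all non-zero entries:
H(X,Y) = -[3/16·log_2(3/16) + 1/8·log_2(1/8) + 3/16·log_2(3/16) + 1/8·log_2(1/8) + 3/16·log_2(3/16) + 3/16·log_2(3/16)]
H(X,Y) = 2.5613 bits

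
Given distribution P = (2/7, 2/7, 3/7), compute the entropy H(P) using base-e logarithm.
1.0790 nats

Shannon entropy is H(X) = -Σ p(x) log p(x).

For P = (2/7, 2/7, 3/7):
H = -2/7 × log_e(2/7) -2/7 × log_e(2/7) -3/7 × log_e(3/7)
H = 1.0790 nats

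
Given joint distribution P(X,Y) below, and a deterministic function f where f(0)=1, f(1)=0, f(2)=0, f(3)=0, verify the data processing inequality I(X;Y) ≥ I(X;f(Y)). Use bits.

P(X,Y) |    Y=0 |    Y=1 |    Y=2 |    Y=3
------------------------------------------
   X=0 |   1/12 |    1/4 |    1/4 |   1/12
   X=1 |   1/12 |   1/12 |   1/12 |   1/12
I(X;Y) = 0.0441, I(X;f(Y)) = 0.0172, inequality holds: 0.0441 ≥ 0.0172

Data Processing Inequality: For any Markov chain X → Y → Z, we have I(X;Y) ≥ I(X;Z).

Here Z = f(Y) is a deterministic function of Y, forming X → Y → Z.

Original I(X;Y) = 0.0441 bits

After applying f:
P(X,Z) where Z=f(Y):
- P(X,Z=0) = P(X,Y=1) + P(X,Y=2) + P(X,Y=3)
- P(X,Z=1) = P(X,Y=0)

I(X;Z) = I(X;f(Y)) = 0.0172 bits

Verification: 0.0441 ≥ 0.0172 ✓

Information cannot be created by processing; the function f can only lose information about X.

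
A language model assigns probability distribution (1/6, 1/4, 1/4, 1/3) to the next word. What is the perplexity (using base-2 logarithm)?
3.8883

Perplexity is 2^H (or exp(H) for natural log).

First, H = -Σ p log p = 1.9591 bits
Perplexity = 2^1.9591 = 3.8883

Interpretation: The model's uncertainty is equivalent to choosing uniformly among 3.9 options.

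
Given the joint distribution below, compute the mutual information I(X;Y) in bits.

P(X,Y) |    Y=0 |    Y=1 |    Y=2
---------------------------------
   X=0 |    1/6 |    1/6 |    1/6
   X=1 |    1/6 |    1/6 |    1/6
0.0000 bits

Mutual information: I(X;Y) = H(X) + H(Y) - H(X,Y)

Marginals:
P(X) = (1/2, 1/2), H(X) = 1.0000 bits
P(Y) = (1/3, 1/3, 1/3), H(Y) = 1.5850 bits

Joint entropy: H(X,Y) = 2.5850 bits

I(X;Y) = 1.0000 + 1.5850 - 2.5850 = 0.0000 bits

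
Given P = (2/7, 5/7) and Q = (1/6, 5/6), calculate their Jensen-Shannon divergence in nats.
0.0102 nats

Jensen-Shannon divergence is:
JSD(P||Q) = 0.5 × D_KL(P||M) + 0.5 × D_KL(Q||M)
where M = 0.5 × (P + Q) is the mixture distribution.

M = 0.5 × (2/7, 5/7) + 0.5 × (1/6, 5/6) = (0.22619, 0.77381)

D_KL(P||M) = 0.0096 nats
D_KL(Q||M) = 0.0109 nats

JSD(P||Q) = 0.5 × 0.0096 + 0.5 × 0.0109 = 0.0102 nats

Unlike KL divergence, JSD is symmetric and bounded: 0 ≤ JSD ≤ log(2).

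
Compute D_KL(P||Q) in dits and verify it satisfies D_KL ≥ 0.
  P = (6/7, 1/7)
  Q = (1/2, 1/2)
0.1229 dits

KL divergence satisfies the Gibbs inequality: D_KL(P||Q) ≥ 0 for all distributions P, Q.

D_KL(P||Q) = Σ p(x) log(p(x)/q(x))
Term by term:
  x=0: 6/7 × log_10[(6/7)/(1/2)] = 0.2006
  x=1: 1/7 × log_10[(1/7)/(1/2)] = -0.0777
D_KL(P||Q) = 0.1229 dits

D_KL(P||Q) = 0.1229 ≥ 0 ✓

This non-negativity is a fundamental property: relative entropy cannot be negative because it measures how different Q is from P.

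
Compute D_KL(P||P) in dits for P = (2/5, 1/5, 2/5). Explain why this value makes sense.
0.0000 dits

KL divergence satisfies the Gibbs inequality: D_KL(P||Q) ≥ 0 for all distributions P, Q.

D_KL(P||Q) = Σ p(x) log(p(x)/q(x))
Each term is p(x) × log_10(p(x)/p(x)) = p(x) × log_10(1) = 0, so the sum is 0.
D_KL(P||Q) = 0.0000 dits

When P = Q, the KL divergence is exactly 0, as there is no 'divergence' between identical distributions.

This non-negativity is a fundamental property: relative entropy cannot be negative because it measures how different Q is from P.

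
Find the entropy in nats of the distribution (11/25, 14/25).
0.6859 nats

Shannon entropy is H(X) = -Σ p(x) log p(x).

For P = (11/25, 14/25):
H = -11/25 × log_e(11/25) -14/25 × log_e(14/25)
H = 0.6859 nats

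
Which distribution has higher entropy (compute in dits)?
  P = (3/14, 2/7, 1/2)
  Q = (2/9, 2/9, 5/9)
P

Computing entropies in dits:
H(P) = 0.4493
H(Q) = 0.4321

Distribution P has higher entropy.

Intuition: The distribution closer to uniform (more spread out) has higher entropy.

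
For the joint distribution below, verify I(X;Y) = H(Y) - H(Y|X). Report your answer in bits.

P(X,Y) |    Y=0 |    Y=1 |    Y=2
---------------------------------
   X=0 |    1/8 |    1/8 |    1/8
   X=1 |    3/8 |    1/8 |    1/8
I(X;Y) = 0.0488 bits

Mutual information has multiple equivalent forms:
- I(X;Y) = H(X) - H(X|Y)
- I(X;Y) = H(Y) - H(Y|X)
- I(X;Y) = H(X) + H(Y) - H(X,Y)

Computing all quantities:
H(X) = 0.9544, H(Y) = 1.5000, H(X,Y) = 2.4056
H(X|Y) = 0.9056, H(Y|X) = 1.4512

Verification:
H(X) - H(X|Y) = 0.9544 - 0.9056 = 0.0488
H(Y) - H(Y|X) = 1.5000 - 1.4512 = 0.0488
H(X) + H(Y) - H(X,Y) = 0.9544 + 1.5000 - 2.4056 = 0.0488

All forms give I(X;Y) = 0.0488 bits. ✓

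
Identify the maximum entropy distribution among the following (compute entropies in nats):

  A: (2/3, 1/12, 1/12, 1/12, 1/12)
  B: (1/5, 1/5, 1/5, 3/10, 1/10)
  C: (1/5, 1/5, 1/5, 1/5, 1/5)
C

For a discrete distribution over n outcomes, entropy is maximized by the uniform distribution.

Computing entropies:
H(A) = 1.0986 nats
H(B) = 1.5571 nats
H(C) = 1.6094 nats

The uniform distribution (where all probabilities equal 1/5) achieves the maximum entropy of log_e(5) = 1.6094 nats.

Distribution C has the highest entropy.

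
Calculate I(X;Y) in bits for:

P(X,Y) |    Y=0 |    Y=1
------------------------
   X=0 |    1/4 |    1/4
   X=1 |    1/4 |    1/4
0.0000 bits

Mutual information: I(X;Y) = H(X) + H(Y) - H(X,Y)

Marginals:
P(X) = (1/2, 1/2), H(X) = 1.0000 bits
P(Y) = (1/2, 1/2), H(Y) = 1.0000 bits

Joint entropy: H(X,Y) = 2.0000 bits

I(X;Y) = 1.0000 + 1.0000 - 2.0000 = 0.0000 bits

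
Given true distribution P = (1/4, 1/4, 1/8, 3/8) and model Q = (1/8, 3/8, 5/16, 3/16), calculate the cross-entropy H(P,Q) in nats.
1.5382 nats

Cross-entropy: H(P,Q) = -Σ p(x) log q(x)

Alternatively: H(P,Q) = H(P) + D_KL(P||Q)
H(P) = 1.3209 nats
D_KL(P||Q) = 0.2173 nats

H(P,Q) = 1.3209 + 0.2173 = 1.5382 nats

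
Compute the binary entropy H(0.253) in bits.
0.8160 bits

The binary entropy function is:
H(p) = -p log(p) - (1-p) log(1-p)

H(0.253) = -0.253 × log_2(0.253) - 0.747 × log_2(0.747)
H(0.253) = 0.8160 bits

Note: Binary entropy is maximized at p=0.5 (H=1 bit) and minimized at p=0 or p=1 (H=0).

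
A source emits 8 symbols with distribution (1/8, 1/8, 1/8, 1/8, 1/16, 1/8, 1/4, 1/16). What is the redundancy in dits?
0.0376 dits

Redundancy measures how far a source is from maximum entropy:
R = H_max - H(X)

Maximum entropy for 8 symbols: H_max = log_10(8) = 0.9031 dits
Actual entropy: H(X) = 0.8655 dits
Redundancy: R = 0.9031 - 0.8655 = 0.0376 dits

This redundancy represents potential for compression: the source could be compressed by 0.0376 dits per symbol.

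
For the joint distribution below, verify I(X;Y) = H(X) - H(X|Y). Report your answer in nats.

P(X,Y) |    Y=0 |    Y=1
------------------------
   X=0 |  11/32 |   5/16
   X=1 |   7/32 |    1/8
I(X;Y) = 0.0059 nats

Mutual information has multiple equivalent forms:
- I(X;Y) = H(X) - H(X|Y)
- I(X;Y) = H(Y) - H(Y|X)
- I(X;Y) = H(X) + H(Y) - H(X,Y)

Computing all quantities:
H(X) = 0.6435, H(Y) = 0.6853, H(X,Y) = 1.3229
H(X|Y) = 0.6376, H(Y|X) = 0.6795

Verification:
H(X) - H(X|Y) = 0.6435 - 0.6376 = 0.0059
H(Y) - H(Y|X) = 0.6853 - 0.6795 = 0.0059
H(X) + H(Y) - H(X,Y) = 0.6435 + 0.6853 - 1.3229 = 0.0059

All forms give I(X;Y) = 0.0059 nats. ✓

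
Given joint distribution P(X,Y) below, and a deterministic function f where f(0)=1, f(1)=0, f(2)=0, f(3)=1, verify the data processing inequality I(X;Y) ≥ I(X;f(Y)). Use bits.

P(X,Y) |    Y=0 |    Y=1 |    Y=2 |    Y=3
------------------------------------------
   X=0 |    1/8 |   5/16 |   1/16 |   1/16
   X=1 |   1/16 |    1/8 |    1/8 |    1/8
I(X;Y) = 0.0945, I(X;f(Y)) = 0.0069, inequality holds: 0.0945 ≥ 0.0069

Data Processing Inequality: For any Markov chain X → Y → Z, we have I(X;Y) ≥ I(X;Z).

Here Z = f(Y) is a deterministic function of Y, forming X → Y → Z.

Original I(X;Y) = 0.0945 bits

After applying f:
P(X,Z) where Z=f(Y):
- P(X,Z=0) = P(X,Y=1) + P(X,Y=2)
- P(X,Z=1) = P(X,Y=0) + P(X,Y=3)

I(X;Z) = I(X;f(Y)) = 0.0069 bits

Verification: 0.0945 ≥ 0.0069 ✓

Information cannot be created by processing; the function f can only lose information about X.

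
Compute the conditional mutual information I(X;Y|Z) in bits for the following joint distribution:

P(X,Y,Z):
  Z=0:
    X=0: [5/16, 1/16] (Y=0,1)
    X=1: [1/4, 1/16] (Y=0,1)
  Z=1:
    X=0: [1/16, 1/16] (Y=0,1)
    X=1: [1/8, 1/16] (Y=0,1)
0.0072 bits

Conditional mutual information: I(X;Y|Z) = H(X|Z) + H(Y|Z) - H(X,Y|Z)

H(Z) = 0.8960
H(X,Z) = 1.8829 → H(X|Z) = 0.9868
H(Y,Z) = 1.6697 → H(Y|Z) = 0.7737
H(X,Y,Z) = 2.6494 → H(X,Y|Z) = 1.7534

I(X;Y|Z) = 0.9868 + 0.7737 - 1.7534 = 0.0072 bits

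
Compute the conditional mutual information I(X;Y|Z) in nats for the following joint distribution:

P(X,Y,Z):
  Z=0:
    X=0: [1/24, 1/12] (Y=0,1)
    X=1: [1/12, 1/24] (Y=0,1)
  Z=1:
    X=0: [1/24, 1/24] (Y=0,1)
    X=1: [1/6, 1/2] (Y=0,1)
0.0246 nats

Conditional mutual information: I(X;Y|Z) = H(X|Z) + H(Y|Z) - H(X,Y|Z)

H(Z) = 0.5623
H(X,Z) = 0.9972 → H(X|Z) = 0.4349
H(Y,Z) = 1.1788 → H(Y|Z) = 0.6164
H(X,Y,Z) = 1.5890 → H(X,Y|Z) = 1.0267

I(X;Y|Z) = 0.4349 + 0.6164 - 1.0267 = 0.0246 nats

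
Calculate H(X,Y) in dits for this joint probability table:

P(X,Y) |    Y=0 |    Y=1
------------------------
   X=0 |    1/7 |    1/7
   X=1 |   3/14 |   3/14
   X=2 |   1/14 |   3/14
0.7534 dits

Joint entropy is H(X,Y) = -Σ_{x,y} p(x,y) log p(x,y).

Summing over all non-zero entries:
H(X,Y) = -[1/7·log_10(1/7) + 1/7·log_10(1/7) + 3/14·log_10(3/14) + 3/14·log_10(3/14) + 1/14·log_10(1/14) + 3/14·log_10(3/14)]
H(X,Y) = 0.7534 dits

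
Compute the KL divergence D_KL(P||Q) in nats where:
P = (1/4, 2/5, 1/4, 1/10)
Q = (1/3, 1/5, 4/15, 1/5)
0.1199 nats

KL divergence: D_KL(P||Q) = Σ p(x) log(p(x)/q(x))

Computing term by term:
  x=0: 1/4 × log_e[(1/4)/(1/3)] = 1/4 × -0.2877 = -0.0719
  x=1: 2/5 × log_e[(2/5)/(1/5)] = 2/5 × 0.6931 = 0.2773
  x=2: 1/4 × log_e[(1/4)/(4/15)] = 1/4 × -0.0645 = -0.0161
  x=3: 1/10 × log_e[(1/10)/(1/5)] = 1/10 × -0.6931 = -0.0693

D_KL(P||Q) = 0.1199 nats

Note: KL divergence is always non-negative and equals 0 iff P = Q.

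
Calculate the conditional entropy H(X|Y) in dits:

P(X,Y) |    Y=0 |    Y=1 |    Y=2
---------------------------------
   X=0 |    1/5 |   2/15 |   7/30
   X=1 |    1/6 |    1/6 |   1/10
0.2877 dits

Using the chain rule: H(X|Y) = H(X,Y) - H(Y)

First, compute H(X,Y) = 0.7633 dits

Marginal P(Y) = (11/30, 3/10, 1/3)
H(Y) = 0.4757 dits

H(X|Y) = H(X,Y) - H(Y) = 0.7633 - 0.4757 = 0.2877 dits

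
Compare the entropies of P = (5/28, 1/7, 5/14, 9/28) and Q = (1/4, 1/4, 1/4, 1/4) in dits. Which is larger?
Q

Computing entropies in dits:
H(P) = 0.5725
H(Q) = 0.6021

Distribution Q has higher entropy.

Intuition: The distribution closer to uniform (more spread out) has higher entropy.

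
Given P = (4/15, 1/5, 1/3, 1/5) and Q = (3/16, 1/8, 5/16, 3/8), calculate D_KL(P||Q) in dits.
0.0364 dits

KL divergence: D_KL(P||Q) = Σ p(x) log(p(x)/q(x))

Computing term by term:
  x=0: 4/15 × log_10[(4/15)/(3/16)] = 4/15 × 0.1530 = 0.0408
  x=1: 1/5 × log_10[(1/5)/(1/8)] = 1/5 × 0.2041 = 0.0408
  x=2: 1/3 × log_10[(1/3)/(5/16)] = 1/3 × 0.0280 = 0.0093
  x=3: 1/5 × log_10[(1/5)/(3/8)] = 1/5 × -0.2730 = -0.0546

D_KL(P||Q) = 0.0364 dits

Note: KL divergence is always non-negative and equals 0 iff P = Q.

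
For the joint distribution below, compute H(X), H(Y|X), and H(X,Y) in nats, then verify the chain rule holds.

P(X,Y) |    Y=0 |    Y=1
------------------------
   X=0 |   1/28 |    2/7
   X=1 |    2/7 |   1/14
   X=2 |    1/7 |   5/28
H(X,Y) = 1.6090, H(X) = 1.0974, H(Y|X) = 0.5116 (all in nats)

Chain rule: H(X,Y) = H(X) + H(Y|X)

Left side — joint entropy directly:
H(X,Y) = -Σ p(x,y) log p(x,y) = 1.6090 nats

Right side — compute H(Y|X) from the conditional distributions:
P(X) = (9/28, 5/14, 9/28), so H(X) = 1.0974 nats
H(Y|X) = Σ_x P(X=x) · H(Y|X=x):
  P(Y|X=0) = (1/9, 8/9), H(Y|X=0) = 0.3488, weight P(X=0) = 9/28
  P(Y|X=1) = (4/5, 1/5), H(Y|X=1) = 0.5004, weight P(X=1) = 5/14
  P(Y|X=2) = (4/9, 5/9), H(Y|X=2) = 0.6870, weight P(X=2) = 9/28
H(Y|X) = 0.5116 nats

H(X) + H(Y|X) = 1.0974 + 0.5116 = 1.6090 nats

Both sides equal 1.6090 nats. ✓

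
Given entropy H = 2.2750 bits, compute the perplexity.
4.8400

Perplexity is 2^H (or exp(H) for natural log).

H = 2.2750 bits
Perplexity = 2^2.2750 = 4.8400

Interpretation: The model's uncertainty is equivalent to choosing uniformly among 4.8 options.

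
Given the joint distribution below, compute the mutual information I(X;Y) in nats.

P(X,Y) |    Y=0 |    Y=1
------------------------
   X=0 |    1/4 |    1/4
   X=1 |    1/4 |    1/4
0.0000 nats

Mutual information: I(X;Y) = H(X) + H(Y) - H(X,Y)

Marginals:
P(X) = (1/2, 1/2), H(X) = 0.6931 nats
P(Y) = (1/2, 1/2), H(Y) = 0.6931 nats

Joint entropy: H(X,Y) = 1.3863 nats

I(X;Y) = 0.6931 + 0.6931 - 1.3863 = 0.0000 nats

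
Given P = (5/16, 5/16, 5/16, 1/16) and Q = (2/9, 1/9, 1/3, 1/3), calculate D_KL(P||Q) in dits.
0.1324 dits

KL divergence: D_KL(P||Q) = Σ p(x) log(p(x)/q(x))

Computing term by term:
  x=0: 5/16 × log_10[(5/16)/(2/9)] = 5/16 × 0.1481 = 0.0463
  x=1: 5/16 × log_10[(5/16)/(1/9)] = 5/16 × 0.4491 = 0.1403
  x=2: 5/16 × log_10[(5/16)/(1/3)] = 5/16 × -0.0280 = -0.0088
  x=3: 1/16 × log_10[(1/16)/(1/3)] = 1/16 × -0.7270 = -0.0454

D_KL(P||Q) = 0.1324 dits

Note: KL divergence is always non-negative and equals 0 iff P = Q.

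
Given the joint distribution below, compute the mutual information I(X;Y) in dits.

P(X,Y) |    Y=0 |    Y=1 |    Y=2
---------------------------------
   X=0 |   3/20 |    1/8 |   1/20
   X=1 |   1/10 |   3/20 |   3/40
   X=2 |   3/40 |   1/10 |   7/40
0.0258 dits

Mutual information: I(X;Y) = H(X) + H(Y) - H(X,Y)

Marginals:
P(X) = (13/40, 13/40, 7/20), H(X) = 0.4769 dits
P(Y) = (13/40, 3/8, 3/10), H(Y) = 0.4752 dits

Joint entropy: H(X,Y) = 0.9263 dits

I(X;Y) = 0.4769 + 0.4752 - 0.9263 = 0.0258 dits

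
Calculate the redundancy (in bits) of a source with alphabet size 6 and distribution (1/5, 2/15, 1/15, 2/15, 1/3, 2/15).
0.1690 bits

Redundancy measures how far a source is from maximum entropy:
R = H_max - H(X)

Maximum entropy for 6 symbols: H_max = log_2(6) = 2.5850 bits
Actual entropy: H(X) = 2.4159 bits
Redundancy: R = 2.5850 - 2.4159 = 0.1690 bits

This redundancy represents potential for compression: the source could be compressed by 0.1690 bits per symbol.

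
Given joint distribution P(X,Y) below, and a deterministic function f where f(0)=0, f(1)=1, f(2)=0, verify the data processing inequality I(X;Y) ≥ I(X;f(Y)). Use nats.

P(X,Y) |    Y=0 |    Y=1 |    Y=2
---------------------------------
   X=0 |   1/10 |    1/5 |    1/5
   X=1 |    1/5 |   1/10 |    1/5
I(X;Y) = 0.0340, I(X;f(Y)) = 0.0242, inequality holds: 0.0340 ≥ 0.0242

Data Processing Inequality: For any Markov chain X → Y → Z, we have I(X;Y) ≥ I(X;Z).

Here Z = f(Y) is a deterministic function of Y, forming X → Y → Z.

Original I(X;Y) = 0.0340 nats

After applying f:
P(X,Z) where Z=f(Y):
- P(X,Z=0) = P(X,Y=0) + P(X,Y=2)
- P(X,Z=1) = P(X,Y=1)

I(X;Z) = I(X;f(Y)) = 0.0242 nats

Verification: 0.0340 ≥ 0.0242 ✓

Information cannot be created by processing; the function f can only lose information about X.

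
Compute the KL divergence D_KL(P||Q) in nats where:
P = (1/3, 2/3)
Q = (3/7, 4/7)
0.0190 nats

KL divergence: D_KL(P||Q) = Σ p(x) log(p(x)/q(x))

Computing term by term:
  x=0: 1/3 × log_e[(1/3)/(3/7)] = 1/3 × -0.2513 = -0.0838
  x=1: 2/3 × log_e[(2/3)/(4/7)] = 2/3 × 0.1542 = 0.1028

D_KL(P||Q) = 0.0190 nats

Note: KL divergence is always non-negative and equals 0 iff P = Q.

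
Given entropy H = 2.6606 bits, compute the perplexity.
6.3230

Perplexity is 2^H (or exp(H) for natural log).

H = 2.6606 bits
Perplexity = 2^2.6606 = 6.3230

Interpretation: The model's uncertainty is equivalent to choosing uniformly among 6.3 options.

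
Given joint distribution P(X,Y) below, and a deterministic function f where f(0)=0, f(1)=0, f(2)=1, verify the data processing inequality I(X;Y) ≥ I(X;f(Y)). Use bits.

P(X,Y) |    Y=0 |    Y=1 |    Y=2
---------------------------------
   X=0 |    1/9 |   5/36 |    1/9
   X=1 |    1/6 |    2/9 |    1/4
I(X;Y) = 0.0052, I(X;f(Y)) = 0.0051, inequality holds: 0.0052 ≥ 0.0051

Data Processing Inequality: For any Markov chain X → Y → Z, we have I(X;Y) ≥ I(X;Z).

Here Z = f(Y) is a deterministic function of Y, forming X → Y → Z.

Original I(X;Y) = 0.0052 bits

After applying f:
P(X,Z) where Z=f(Y):
- P(X,Z=0) = P(X,Y=0) + P(X,Y=1)
- P(X,Z=1) = P(X,Y=2)

I(X;Z) = I(X;f(Y)) = 0.0051 bits

Verification: 0.0052 ≥ 0.0051 ✓

Information cannot be created by processing; the function f can only lose information about X.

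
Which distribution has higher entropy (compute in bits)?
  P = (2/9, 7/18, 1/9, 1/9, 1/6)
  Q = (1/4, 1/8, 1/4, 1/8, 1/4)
Q

Computing entropies in bits:
H(P) = 2.1473
H(Q) = 2.2500

Distribution Q has higher entropy.

Intuition: The distribution closer to uniform (more spread out) has higher entropy.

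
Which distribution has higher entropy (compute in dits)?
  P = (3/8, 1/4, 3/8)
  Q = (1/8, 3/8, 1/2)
P

Computing entropies in dits:
H(P) = 0.4700
H(Q) = 0.4231

Distribution P has higher entropy.

Intuition: The distribution closer to uniform (more spread out) has higher entropy.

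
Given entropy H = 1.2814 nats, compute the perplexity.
3.6017

Perplexity is e^H (or exp(H) for natural log).

H = 1.2814 nats
Perplexity = e^1.2814 = 3.6017

Interpretation: The model's uncertainty is equivalent to choosing uniformly among 3.6 options.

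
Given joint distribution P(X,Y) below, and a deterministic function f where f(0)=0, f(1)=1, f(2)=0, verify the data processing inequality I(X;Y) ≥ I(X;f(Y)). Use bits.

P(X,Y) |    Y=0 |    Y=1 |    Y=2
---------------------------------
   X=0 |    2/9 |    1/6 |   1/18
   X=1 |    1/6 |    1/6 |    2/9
I(X;Y) = 0.0741, I(X;f(Y)) = 0.0045, inequality holds: 0.0741 ≥ 0.0045

Data Processing Inequality: For any Markov chain X → Y → Z, we have I(X;Y) ≥ I(X;Z).

Here Z = f(Y) is a deterministic function of Y, forming X → Y → Z.

Original I(X;Y) = 0.0741 bits

After applying f:
P(X,Z) where Z=f(Y):
- P(X,Z=0) = P(X,Y=0) + P(X,Y=2)
- P(X,Z=1) = P(X,Y=1)

I(X;Z) = I(X;f(Y)) = 0.0045 bits

Verification: 0.0741 ≥ 0.0045 ✓

Information cannot be created by processing; the function f can only lose information about X.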